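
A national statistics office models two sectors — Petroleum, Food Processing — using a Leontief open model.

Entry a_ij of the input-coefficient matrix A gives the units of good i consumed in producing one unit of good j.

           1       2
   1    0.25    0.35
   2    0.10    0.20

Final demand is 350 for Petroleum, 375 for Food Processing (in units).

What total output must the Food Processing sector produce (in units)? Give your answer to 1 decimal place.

I − A =
  [   0.75    -0.35]
  [  -0.10     0.80]
det(I−A) = (0.75)(0.80) − (-0.35)(-0.10) = 0.5650
adj(I−A) = [[0.80, 0.35], [0.10, 0.75]]
(I − A)⁻¹ = adj(I−A) / det(I−A) ≈
  [   1.4159     0.6195]
  [   0.1770     1.3274]
x = (I − A)⁻¹ d = adj(I−A)·d / det(I−A), with det(I−A) = 0.5650:
  x_1 = (0.80·350 + 0.35·375) / 0.5650 = 411.25 / 0.5650 ≈ 727.9
  x_2 = (0.10·350 + 0.75·375) / 0.5650 = 316.25 / 0.5650 ≈ 559.7

x_2 = 559.7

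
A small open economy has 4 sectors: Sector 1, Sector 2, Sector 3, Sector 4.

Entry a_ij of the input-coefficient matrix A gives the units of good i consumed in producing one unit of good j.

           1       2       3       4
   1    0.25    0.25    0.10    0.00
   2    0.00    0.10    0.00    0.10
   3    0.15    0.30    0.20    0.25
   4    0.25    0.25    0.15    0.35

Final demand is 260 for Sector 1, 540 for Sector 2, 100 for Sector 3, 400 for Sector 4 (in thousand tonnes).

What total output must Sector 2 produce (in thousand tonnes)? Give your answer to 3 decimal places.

I − A =
  [   0.75    -0.25    -0.10     0.00]
  [   0.00     0.90     0.00    -0.10]
  [  -0.15    -0.30     0.80    -0.25]
  [  -0.25    -0.25    -0.15     0.65]
Compute the cofactors C_ij = (−1)^(i+j)·(3×3 minor ij) of I−A; the adjugate is their transpose:
adj(I−A) = Cᵀ =
  [ 0.409750   0.146375   0.059750   0.045500]
  [ 0.022250   0.345875   0.013750   0.058500]
  [ 0.147750   0.233125   0.413750   0.195000]
  [ 0.200250   0.243125   0.123750   0.526500]
det(I−A) = Σ_j (I−A)_1j·C_1j = (0.75)(0.409750) + (-0.25)(0.022250) + (-0.10)(0.147750) + (0.00)(0.200250) = 0.286975
(I − A)⁻¹ = adj(I−A) / det(I−A) ≈
  [   1.4278     0.5101     0.2082     0.1586]
  [   0.0775     1.2052     0.0479     0.2039]
  [   0.5149     0.8124     1.4418     0.6795]
  [   0.6978     0.8472     0.4312     1.8347]
x = (I − A)⁻¹ d = adj(I−A)·d / det(I−A), with det(I−A) = 0.286975:
  x_1 = (0.409750·260 + 0.146375·540 + 0.059750·100 + 0.045500·400) / 0.286975 = 209.7525 / 0.286975 ≈ 730.909
  x_2 = (0.022250·260 + 0.345875·540 + 0.013750·100 + 0.058500·400) / 0.286975 = 217.3325 / 0.286975 ≈ 757.322
  x_3 = (0.147750·260 + 0.233125·540 + 0.413750·100 + 0.195000·400) / 0.286975 = 283.6775 / 0.286975 ≈ 988.509
  x_4 = (0.200250·260 + 0.243125·540 + 0.123750·100 + 0.526500·400) / 0.286975 = 406.3275 / 0.286975 ≈ 1415.899

x_2 = 757.322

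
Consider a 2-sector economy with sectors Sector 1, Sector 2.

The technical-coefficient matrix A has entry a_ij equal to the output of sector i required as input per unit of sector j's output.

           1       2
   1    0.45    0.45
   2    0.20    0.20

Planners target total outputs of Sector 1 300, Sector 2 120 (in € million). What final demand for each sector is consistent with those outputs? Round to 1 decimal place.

d_1 = 111.0, d_2 = 36.0

I − A =
  [   0.55    -0.45]
  [  -0.20     0.80]
d = (I − A) x:
  d_1 = (+0.55)·300 + (-0.45)·120 = 111.0
  d_2 = (-0.20)·300 + (+0.80)·120 = 36.0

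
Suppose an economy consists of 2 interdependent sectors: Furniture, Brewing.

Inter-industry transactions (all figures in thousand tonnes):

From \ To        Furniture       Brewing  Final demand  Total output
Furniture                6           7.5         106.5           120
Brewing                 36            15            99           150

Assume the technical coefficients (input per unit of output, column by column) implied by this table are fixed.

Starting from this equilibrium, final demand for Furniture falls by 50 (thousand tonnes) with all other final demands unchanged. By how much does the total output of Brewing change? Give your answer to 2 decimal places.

Δx_2 = -17.86

Technical coefficients a_ij = z_ij / X_j:
  a_11 = 6/120 = 0.05, a_21 = 36/120 = 0.30
  a_12 = 7.5/150 = 0.05, a_22 = 15/150 = 0.10
I − A =
  [   0.95    -0.05]
  [  -0.30     0.90]
det(I−A) = (0.95)(0.90) − (-0.05)(-0.30) = 0.8400
adj(I−A) = [[0.90, 0.05], [0.30, 0.95]]
(I − A)⁻¹ = adj(I−A) / det(I−A) ≈
  [   1.0714     0.0595]
  [   0.3571     1.1310]
Δx = (I − A)⁻¹ Δd with Δd having -50 in the Furniture component and 0 elsewhere.
So Δx_2 = L_21 · (-50), where L_21 = adj(I−A)_21 / det(I−A) = 0.30 / 0.8400.
Δx_2 = 0.30 × (-50) / 0.8400 = -15.00 / 0.8400 ≈ -17.86.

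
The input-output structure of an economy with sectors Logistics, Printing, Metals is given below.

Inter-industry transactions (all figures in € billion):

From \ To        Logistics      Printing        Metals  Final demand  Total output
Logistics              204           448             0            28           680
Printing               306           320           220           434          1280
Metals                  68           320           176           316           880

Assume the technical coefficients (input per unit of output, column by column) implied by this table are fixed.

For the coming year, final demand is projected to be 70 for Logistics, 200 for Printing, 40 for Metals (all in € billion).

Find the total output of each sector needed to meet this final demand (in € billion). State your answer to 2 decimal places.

x_L = 402.17, x_P = 604.35, x_M = 289.13

Technical coefficients a_ij = z_ij / X_j:
  a_LL = 204/680 = 0.30, a_PL = 306/680 = 0.45, a_ML = 68/680 = 0.10
  a_LP = 448/1280 = 0.35, a_PP = 320/1280 = 0.25, a_MP = 320/1280 = 0.25
  a_LM = 0/880 = 0.00, a_PM = 220/880 = 0.25, a_MM = 176/880 = 0.20
I − A =
  [   0.70    -0.35     0.00]
  [  -0.45     0.75    -0.25]
  [  -0.10    -0.25     0.80]
Cofactors of I−A, C_ij = (−1)^(i+j)·(minor ij) (rows/columns in the sector order above):
  C_11 = (0.75)(0.80) − (-0.25)(-0.25) = 0.5375
  C_12 = −[(-0.45)(0.80) − (-0.25)(-0.10)] = 0.3850
  C_13 = (-0.45)(-0.25) − (0.75)(-0.10) = 0.1875
  C_21 = −[(-0.35)(0.80) − (0.00)(-0.25)] = 0.2800
  C_22 = (0.70)(0.80) − (0.00)(-0.10) = 0.5600
  C_23 = −[(0.70)(-0.25) − (-0.35)(-0.10)] = 0.2100
  C_31 = (-0.35)(-0.25) − (0.00)(0.75) = 0.0875
  C_32 = −[(0.70)(-0.25) − (0.00)(-0.45)] = 0.1750
  C_33 = (0.70)(0.75) − (-0.35)(-0.45) = 0.3675
det(I−A) = Σ_j (I−A)_1j·C_1j = (0.70)(0.5375) + (-0.35)(0.3850) + (0.00)(0.1875) = 0.2415
adj(I−A) = Cᵀ =
  [ 0.5375   0.2800   0.0875]
  [ 0.3850   0.5600   0.1750]
  [ 0.1875   0.2100   0.3675]
(I − A)⁻¹ = adj(I−A) / det(I−A) ≈
  [   2.2257     1.1594     0.3623]
  [   1.5942     2.3188     0.7246]
  [   0.7764     0.8696     1.5217]
x = (I − A)⁻¹ d = adj(I−A)·d / det(I−A), with det(I−A) = 0.2415:
  x_L = (0.5375·70 + 0.2800·200 + 0.0875·40) / 0.2415 = 97.125 / 0.2415 ≈ 402.17
  x_P = (0.3850·70 + 0.5600·200 + 0.1750·40) / 0.2415 = 145.95 / 0.2415 ≈ 604.35
  x_M = (0.1875·70 + 0.2100·200 + 0.3675·40) / 0.2415 = 69.825 / 0.2415 ≈ 289.13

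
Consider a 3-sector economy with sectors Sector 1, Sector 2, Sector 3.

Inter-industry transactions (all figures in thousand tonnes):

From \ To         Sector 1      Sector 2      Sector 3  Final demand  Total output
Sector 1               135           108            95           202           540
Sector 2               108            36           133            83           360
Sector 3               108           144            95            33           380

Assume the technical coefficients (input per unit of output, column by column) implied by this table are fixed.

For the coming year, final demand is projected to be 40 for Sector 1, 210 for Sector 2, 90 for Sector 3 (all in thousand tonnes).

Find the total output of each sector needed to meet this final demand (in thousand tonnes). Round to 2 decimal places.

x_1 = 441.63, x_2 = 534.88, x_3 = 523.03

Technical coefficients a_ij = z_ij / X_j:
  a_11 = 135/540 = 0.25, a_21 = 108/540 = 0.20, a_31 = 108/540 = 0.20
  a_12 = 108/360 = 0.30, a_22 = 36/360 = 0.10, a_32 = 144/360 = 0.40
  a_13 = 95/380 = 0.25, a_23 = 133/380 = 0.35, a_33 = 95/380 = 0.25
I − A =
  [   0.75    -0.30    -0.25]
  [  -0.20     0.90    -0.35]
  [  -0.20    -0.40     0.75]
Cofactors of I−A, C_ij = (−1)^(i+j)·(minor ij) (rows/columns in the sector order above):
  C_11 = (0.90)(0.75) − (-0.35)(-0.40) = 0.5350
  C_12 = −[(-0.20)(0.75) − (-0.35)(-0.20)] = 0.2200
  C_13 = (-0.20)(-0.40) − (0.90)(-0.20) = 0.2600
  C_21 = −[(-0.30)(0.75) − (-0.25)(-0.40)] = 0.3250
  C_22 = (0.75)(0.75) − (-0.25)(-0.20) = 0.5125
  C_23 = −[(0.75)(-0.40) − (-0.30)(-0.20)] = 0.3600
  C_31 = (-0.30)(-0.35) − (-0.25)(0.90) = 0.3300
  C_32 = −[(0.75)(-0.35) − (-0.25)(-0.20)] = 0.3125
  C_33 = (0.75)(0.90) − (-0.30)(-0.20) = 0.6150
det(I−A) = Σ_j (I−A)_1j·C_1j = (0.75)(0.5350) + (-0.30)(0.2200) + (-0.25)(0.2600) = 0.27025
adj(I−A) = Cᵀ =
  [ 0.5350   0.3250   0.3300]
  [ 0.2200   0.5125   0.3125]
  [ 0.2600   0.3600   0.6150]
(I − A)⁻¹ = adj(I−A) / det(I−A) ≈
  [   1.9796     1.2026     1.2211]
  [   0.8141     1.8964     1.1563]
  [   0.9621     1.3321     2.2757]
x = (I − A)⁻¹ d = adj(I−A)·d / det(I−A), with det(I−A) = 0.27025:
  x_1 = (0.5350·40 + 0.3250·210 + 0.3300·90) / 0.27025 = 119.35 / 0.27025 ≈ 441.63
  x_2 = (0.2200·40 + 0.5125·210 + 0.3125·90) / 0.27025 = 144.55 / 0.27025 ≈ 534.88
  x_3 = (0.2600·40 + 0.3600·210 + 0.6150·90) / 0.27025 = 141.35 / 0.27025 ≈ 523.03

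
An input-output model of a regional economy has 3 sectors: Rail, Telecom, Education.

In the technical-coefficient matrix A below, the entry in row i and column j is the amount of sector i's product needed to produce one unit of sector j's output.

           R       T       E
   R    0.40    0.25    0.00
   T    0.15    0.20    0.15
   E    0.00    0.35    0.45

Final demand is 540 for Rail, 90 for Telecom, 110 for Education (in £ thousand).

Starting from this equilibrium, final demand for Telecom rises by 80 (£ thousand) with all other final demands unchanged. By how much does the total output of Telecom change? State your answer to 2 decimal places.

I − A =
  [   0.60    -0.25     0.00]
  [  -0.15     0.80    -0.15]
  [   0.00    -0.35     0.55]
Cofactors of I−A, C_ij = (−1)^(i+j)·(minor ij) (rows/columns in the sector order above):
  C_11 = (0.80)(0.55) − (-0.15)(-0.35) = 0.3875
  C_12 = −[(-0.15)(0.55) − (-0.15)(0.00)] = 0.0825
  C_13 = (-0.15)(-0.35) − (0.80)(0.00) = 0.0525
  C_21 = −[(-0.25)(0.55) − (0.00)(-0.35)] = 0.1375
  C_22 = (0.60)(0.55) − (0.00)(0.00) = 0.3300
  C_23 = −[(0.60)(-0.35) − (-0.25)(0.00)] = 0.2100
  C_31 = (-0.25)(-0.15) − (0.00)(0.80) = 0.0375
  C_32 = −[(0.60)(-0.15) − (0.00)(-0.15)] = 0.0900
  C_33 = (0.60)(0.80) − (-0.25)(-0.15) = 0.4425
det(I−A) = Σ_j (I−A)_1j·C_1j = (0.60)(0.3875) + (-0.25)(0.0825) + (0.00)(0.0525) = 0.211875
adj(I−A) = Cᵀ =
  [ 0.3875   0.1375   0.0375]
  [ 0.0825   0.3300   0.0900]
  [ 0.0525   0.2100   0.4425]
(I − A)⁻¹ = adj(I−A) / det(I−A) ≈
  [   1.8289     0.6490     0.1770]
  [   0.3894     1.5575     0.4248]
  [   0.2478     0.9912     2.0885]
Δx = (I − A)⁻¹ Δd with Δd having +80 in the Telecom component and 0 elsewhere.
So Δx_T = L_TT · (+80), where L_TT = adj(I−A)_TT / det(I−A) = 0.3300 / 0.211875.
Δx_T = 0.3300 × (+80) / 0.211875 = 26.40 / 0.211875 ≈ 124.60.

Δx_T = 124.60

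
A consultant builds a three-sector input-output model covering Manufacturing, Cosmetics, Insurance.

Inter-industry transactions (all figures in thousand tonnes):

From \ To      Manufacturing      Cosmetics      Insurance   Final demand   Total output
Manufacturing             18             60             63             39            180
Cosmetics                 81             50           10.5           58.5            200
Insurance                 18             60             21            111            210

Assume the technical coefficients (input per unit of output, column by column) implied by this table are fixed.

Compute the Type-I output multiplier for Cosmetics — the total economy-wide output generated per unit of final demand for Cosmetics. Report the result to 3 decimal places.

m_2 = 3.529

Technical coefficients a_ij = z_ij / X_j:
  a_11 = 18/180 = 0.10, a_21 = 81/180 = 0.45, a_31 = 18/180 = 0.10
  a_12 = 60/200 = 0.30, a_22 = 50/200 = 0.25, a_32 = 60/200 = 0.30
  a_13 = 63/210 = 0.30, a_23 = 10.5/210 = 0.05, a_33 = 21/210 = 0.10
I − A =
  [   0.90    -0.30    -0.30]
  [  -0.45     0.75    -0.05]
  [  -0.10    -0.30     0.90]
Cofactors of I−A, C_ij = (−1)^(i+j)·(minor ij) (rows/columns in the sector order above):
  C_11 = (0.75)(0.90) − (-0.05)(-0.30) = 0.6600
  C_12 = −[(-0.45)(0.90) − (-0.05)(-0.10)] = 0.4100
  C_13 = (-0.45)(-0.30) − (0.75)(-0.10) = 0.2100
  C_21 = −[(-0.30)(0.90) − (-0.30)(-0.30)] = 0.3600
  C_22 = (0.90)(0.90) − (-0.30)(-0.10) = 0.7800
  C_23 = −[(0.90)(-0.30) − (-0.30)(-0.10)] = 0.3000
  C_31 = (-0.30)(-0.05) − (-0.30)(0.75) = 0.2400
  C_32 = −[(0.90)(-0.05) − (-0.30)(-0.45)] = 0.1800
  C_33 = (0.90)(0.75) − (-0.30)(-0.45) = 0.5400
det(I−A) = Σ_j (I−A)_1j·C_1j = (0.90)(0.6600) + (-0.30)(0.4100) + (-0.30)(0.2100) = 0.4080
adj(I−A) = Cᵀ =
  [ 0.6600   0.3600   0.2400]
  [ 0.4100   0.7800   0.1800]
  [ 0.2100   0.3000   0.5400]
(I − A)⁻¹ = adj(I−A) / det(I−A) ≈
  [   1.6176     0.8824     0.5882]
  [   1.0049     1.9118     0.4412]
  [   0.5147     0.7353     1.3235]
The output multiplier for sector j is the column-j sum of the Leontief inverse (I − A)⁻¹ = adj(I−A) / det(I−A).
Column 2 of adj(I−A): (0.3600, 0.7800, 0.3000); det(I−A) = 0.4080.
m_2 = (0.3600 + 0.7800 + 0.3000) / 0.4080 = 1.44 / 0.4080 ≈ 3.529.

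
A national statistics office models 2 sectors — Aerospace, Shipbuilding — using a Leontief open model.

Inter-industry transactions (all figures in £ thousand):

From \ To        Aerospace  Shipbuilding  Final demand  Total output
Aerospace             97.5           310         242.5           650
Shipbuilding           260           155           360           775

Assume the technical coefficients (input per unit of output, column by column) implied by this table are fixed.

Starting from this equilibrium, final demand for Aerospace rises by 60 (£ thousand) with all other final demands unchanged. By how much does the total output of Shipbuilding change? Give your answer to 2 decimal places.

Δx_2 = 46.15

Technical coefficients a_ij = z_ij / X_j:
  a_11 = 97.5/650 = 0.15, a_21 = 260/650 = 0.40
  a_12 = 310/775 = 0.40, a_22 = 155/775 = 0.20
I − A =
  [   0.85    -0.40]
  [  -0.40     0.80]
det(I−A) = (0.85)(0.80) − (-0.40)(-0.40) = 0.5200
adj(I−A) = [[0.80, 0.40], [0.40, 0.85]]
(I − A)⁻¹ = adj(I−A) / det(I−A) ≈
  [   1.5385     0.7692]
  [   0.7692     1.6346]
Δx = (I − A)⁻¹ Δd with Δd having +60 in the Aerospace component and 0 elsewhere.
So Δx_2 = L_21 · (+60), where L_21 = adj(I−A)_21 / det(I−A) = 0.40 / 0.5200.
Δx_2 = 0.40 × (+60) / 0.5200 = 24.00 / 0.5200 ≈ 46.15.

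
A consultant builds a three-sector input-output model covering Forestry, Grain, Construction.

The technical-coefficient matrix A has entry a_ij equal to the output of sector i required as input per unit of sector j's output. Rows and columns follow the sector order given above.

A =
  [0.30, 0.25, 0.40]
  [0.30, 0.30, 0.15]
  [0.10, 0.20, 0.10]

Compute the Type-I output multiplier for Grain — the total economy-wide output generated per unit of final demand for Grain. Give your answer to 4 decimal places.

I − A =
  [   0.70    -0.25    -0.40]
  [  -0.30     0.70    -0.15]
  [  -0.10    -0.20     0.90]
Cofactors of I−A, C_ij = (−1)^(i+j)·(minor ij) (rows/columns in the sector order above):
  C_11 = (0.70)(0.90) − (-0.15)(-0.20) = 0.6000
  C_12 = −[(-0.30)(0.90) − (-0.15)(-0.10)] = 0.2850
  C_13 = (-0.30)(-0.20) − (0.70)(-0.10) = 0.1300
  C_21 = −[(-0.25)(0.90) − (-0.40)(-0.20)] = 0.3050
  C_22 = (0.70)(0.90) − (-0.40)(-0.10) = 0.5900
  C_23 = −[(0.70)(-0.20) − (-0.25)(-0.10)] = 0.1650
  C_31 = (-0.25)(-0.15) − (-0.40)(0.70) = 0.3175
  C_32 = −[(0.70)(-0.15) − (-0.40)(-0.30)] = 0.2250
  C_33 = (0.70)(0.70) − (-0.25)(-0.30) = 0.4150
det(I−A) = Σ_j (I−A)_1j·C_1j = (0.70)(0.6000) + (-0.25)(0.2850) + (-0.40)(0.1300) = 0.29675
adj(I−A) = Cᵀ =
  [ 0.6000   0.3050   0.3175]
  [ 0.2850   0.5900   0.2250]
  [ 0.1300   0.1650   0.4150]
(I − A)⁻¹ = adj(I−A) / det(I−A) ≈
  [   2.02190     1.02780     1.06992]
  [   0.96040     1.98821     0.75821]
  [   0.43808     0.55602     1.39848]
The output multiplier for sector j is the column-j sum of the Leontief inverse (I − A)⁻¹ = adj(I−A) / det(I−A).
Column G of adj(I−A): (0.3050, 0.5900, 0.1650); det(I−A) = 0.29675.
m_G = (0.3050 + 0.5900 + 0.1650) / 0.29675 = 1.06 / 0.29675 ≈ 3.5720.

m_G = 3.5720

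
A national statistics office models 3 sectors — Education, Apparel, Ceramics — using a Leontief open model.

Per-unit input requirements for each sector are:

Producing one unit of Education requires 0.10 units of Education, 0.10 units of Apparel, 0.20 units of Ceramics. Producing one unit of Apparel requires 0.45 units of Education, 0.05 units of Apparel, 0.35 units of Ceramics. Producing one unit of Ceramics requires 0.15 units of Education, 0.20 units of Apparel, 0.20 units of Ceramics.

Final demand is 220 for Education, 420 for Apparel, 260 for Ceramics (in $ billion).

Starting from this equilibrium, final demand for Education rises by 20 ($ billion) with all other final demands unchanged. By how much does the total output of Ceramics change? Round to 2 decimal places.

I − A =
  [   0.90    -0.45    -0.15]
  [  -0.10     0.95    -0.20]
  [  -0.20    -0.35     0.80]
Cofactors of I−A, C_ij = (−1)^(i+j)·(minor ij) (rows/columns in the sector order above):
  C_11 = (0.95)(0.80) − (-0.20)(-0.35) = 0.6900
  C_12 = −[(-0.10)(0.80) − (-0.20)(-0.20)] = 0.1200
  C_13 = (-0.10)(-0.35) − (0.95)(-0.20) = 0.2250
  C_21 = −[(-0.45)(0.80) − (-0.15)(-0.35)] = 0.4125
  C_22 = (0.90)(0.80) − (-0.15)(-0.20) = 0.6900
  C_23 = −[(0.90)(-0.35) − (-0.45)(-0.20)] = 0.4050
  C_31 = (-0.45)(-0.20) − (-0.15)(0.95) = 0.2325
  C_32 = −[(0.90)(-0.20) − (-0.15)(-0.10)] = 0.1950
  C_33 = (0.90)(0.95) − (-0.45)(-0.10) = 0.8100
det(I−A) = Σ_j (I−A)_1j·C_1j = (0.90)(0.6900) + (-0.45)(0.1200) + (-0.15)(0.2250) = 0.53325
adj(I−A) = Cᵀ =
  [ 0.6900   0.4125   0.2325]
  [ 0.1200   0.6900   0.1950]
  [ 0.2250   0.4050   0.8100]
(I − A)⁻¹ = adj(I−A) / det(I−A) ≈
  [   1.2940     0.7736     0.4360]
  [   0.2250     1.2940     0.3657]
  [   0.4219     0.7595     1.5190]
Δx = (I − A)⁻¹ Δd with Δd having +20 in the Education component and 0 elsewhere.
So Δx_3 = L_31 · (+20), where L_31 = adj(I−A)_31 / det(I−A) = 0.2250 / 0.53325.
Δx_3 = 0.2250 × (+20) / 0.53325 = 4.50 / 0.53325 ≈ 8.44.

Δx_3 = 8.44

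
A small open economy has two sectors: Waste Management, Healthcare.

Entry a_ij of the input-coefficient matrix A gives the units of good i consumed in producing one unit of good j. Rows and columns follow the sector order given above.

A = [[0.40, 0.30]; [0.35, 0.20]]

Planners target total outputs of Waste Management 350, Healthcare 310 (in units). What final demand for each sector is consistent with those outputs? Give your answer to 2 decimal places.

I − A =
  [   0.60    -0.30]
  [  -0.35     0.80]
d = (I − A) x:
  d_W = (+0.60)·350 + (-0.30)·310 = 117.00
  d_H = (-0.35)·350 + (+0.80)·310 = 125.50

d_W = 117.00, d_H = 125.50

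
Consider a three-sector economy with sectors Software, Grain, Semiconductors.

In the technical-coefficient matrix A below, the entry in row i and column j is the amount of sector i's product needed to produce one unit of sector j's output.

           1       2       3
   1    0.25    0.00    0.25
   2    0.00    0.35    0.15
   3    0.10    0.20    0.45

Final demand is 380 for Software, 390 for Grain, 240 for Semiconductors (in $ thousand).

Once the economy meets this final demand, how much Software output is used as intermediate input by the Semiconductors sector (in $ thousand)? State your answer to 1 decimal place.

I − A =
  [   0.75     0.00    -0.25]
  [   0.00     0.65    -0.15]
  [  -0.10    -0.20     0.55]
Cofactors of I−A, C_ij = (−1)^(i+j)·(minor ij) (rows/columns in the sector order above):
  C_11 = (0.65)(0.55) − (-0.15)(-0.20) = 0.3275
  C_12 = −[(0.00)(0.55) − (-0.15)(-0.10)] = 0.0150
  C_13 = (0.00)(-0.20) − (0.65)(-0.10) = 0.0650
  C_21 = −[(0.00)(0.55) − (-0.25)(-0.20)] = 0.0500
  C_22 = (0.75)(0.55) − (-0.25)(-0.10) = 0.3875
  C_23 = −[(0.75)(-0.20) − (0.00)(-0.10)] = 0.1500
  C_31 = (0.00)(-0.15) − (-0.25)(0.65) = 0.1625
  C_32 = −[(0.75)(-0.15) − (-0.25)(0.00)] = 0.1125
  C_33 = (0.75)(0.65) − (0.00)(0.00) = 0.4875
det(I−A) = Σ_j (I−A)_1j·C_1j = (0.75)(0.3275) + (0.00)(0.0150) + (-0.25)(0.0650) = 0.229375
adj(I−A) = Cᵀ =
  [ 0.3275   0.0500   0.1625]
  [ 0.0150   0.3875   0.1125]
  [ 0.0650   0.1500   0.4875]
(I − A)⁻¹ = adj(I−A) / det(I−A) ≈
  [   1.4278     0.2180     0.7084]
  [   0.0654     1.6894     0.4905]
  [   0.2834     0.6540     2.1253]
First solve x = (I − A)⁻¹ d = adj(I−A)·d / det(I−A); in particular x_3 = (0.0650·380 + 0.1500·390 + 0.4875·240) / 0.229375 = 200.20 / 0.229375 ≈ 872.807.
Intermediate flow from 1 to 3: z_13 = a_13 · x_3 = 0.25 × 200.20 / 0.229375 = 50.05 / 0.229375 ≈ 218.2.

z_13 = 218.2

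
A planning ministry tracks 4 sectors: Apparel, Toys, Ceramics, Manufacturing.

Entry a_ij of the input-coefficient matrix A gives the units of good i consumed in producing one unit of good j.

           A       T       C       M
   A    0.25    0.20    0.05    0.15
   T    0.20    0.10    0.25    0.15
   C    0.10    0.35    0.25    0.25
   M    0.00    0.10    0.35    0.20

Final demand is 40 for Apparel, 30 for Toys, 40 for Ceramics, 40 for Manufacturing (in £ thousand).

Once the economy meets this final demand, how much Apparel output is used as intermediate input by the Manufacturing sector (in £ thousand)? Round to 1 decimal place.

z_AM = 22.3

I − A =
  [   0.75    -0.20    -0.05    -0.15]
  [  -0.20     0.90    -0.25    -0.15]
  [  -0.10    -0.35     0.75    -0.25]
  [   0.00    -0.10    -0.35     0.80]
Compute the cofactors C_ij = (−1)^(i+j)·(3×3 minor ij) of I−A; the adjugate is their transpose:
adj(I−A) = Cᵀ =
  [ 0.355375   0.147375   0.136750   0.137000]
  [ 0.127750   0.375125   0.207875   0.159250]
  [ 0.131500   0.246250   0.493750   0.225125]
  [ 0.073500   0.154625   0.242000   0.397625]
det(I−A) = Σ_j (I−A)_1j·C_1j = (0.75)(0.355375) + (-0.20)(0.127750) + (-0.05)(0.131500) + (-0.15)(0.073500) = 0.22338125
(I − A)⁻¹ = adj(I−A) / det(I−A) ≈
  [   1.5909     0.6597     0.6122     0.6133]
  [   0.5719     1.6793     0.9306     0.7129]
  [   0.5887     1.1024     2.2103     1.0078]
  [   0.3290     0.6922     1.0833     1.7800]
First solve x = (I − A)⁻¹ d = adj(I−A)·d / det(I−A); in particular x_M = (0.073500·40 + 0.154625·30 + 0.242000·40 + 0.397625·40) / 0.22338125 = 33.16375 / 0.22338125 ≈ 148.463.
Intermediate flow from A to M: z_AM = a_AM · x_M = 0.15 × 33.16375 / 0.22338125 = 4.9745625 / 0.22338125 ≈ 22.3.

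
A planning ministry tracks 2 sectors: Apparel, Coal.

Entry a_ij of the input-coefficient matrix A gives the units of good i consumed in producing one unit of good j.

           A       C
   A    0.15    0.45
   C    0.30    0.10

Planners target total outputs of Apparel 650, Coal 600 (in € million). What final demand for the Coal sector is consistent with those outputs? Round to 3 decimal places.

d_C = 345.000

I − A =
  [   0.85    -0.45]
  [  -0.30     0.90]
d = (I − A) x:
  d_A = (+0.85)·650 + (-0.45)·600 = 282.500
  d_C = (-0.30)·650 + (+0.90)·600 = 345.000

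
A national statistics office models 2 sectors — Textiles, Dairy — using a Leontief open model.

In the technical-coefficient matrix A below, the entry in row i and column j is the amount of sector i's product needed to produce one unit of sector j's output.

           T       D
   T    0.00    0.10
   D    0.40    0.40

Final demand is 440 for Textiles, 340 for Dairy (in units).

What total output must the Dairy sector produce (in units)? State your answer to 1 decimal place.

I − A =
  [   1.00    -0.10]
  [  -0.40     0.60]
det(I−A) = (1.00)(0.60) − (-0.10)(-0.40) = 0.5600
adj(I−A) = [[0.60, 0.10], [0.40, 1.00]]
(I − A)⁻¹ = adj(I−A) / det(I−A) ≈
  [   1.0714     0.1786]
  [   0.7143     1.7857]
x = (I − A)⁻¹ d = adj(I−A)·d / det(I−A), with det(I−A) = 0.5600:
  x_T = (0.60·440 + 0.10·340) / 0.5600 = 298.00 / 0.5600 ≈ 532.1
  x_D = (0.40·440 + 1.00·340) / 0.5600 = 516.00 / 0.5600 ≈ 921.4

x_D = 921.4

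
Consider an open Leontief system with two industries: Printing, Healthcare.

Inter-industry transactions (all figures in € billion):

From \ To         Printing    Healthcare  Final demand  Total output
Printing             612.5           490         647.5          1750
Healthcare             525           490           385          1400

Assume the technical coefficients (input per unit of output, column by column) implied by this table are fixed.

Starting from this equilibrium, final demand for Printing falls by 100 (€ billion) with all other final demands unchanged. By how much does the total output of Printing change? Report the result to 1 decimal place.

Δx_P = -204.7

Technical coefficients a_ij = z_ij / X_j:
  a_PP = 612.5/1750 = 0.35, a_HP = 525/1750 = 0.30
  a_PH = 490/1400 = 0.35, a_HH = 490/1400 = 0.35
I − A =
  [   0.65    -0.35]
  [  -0.30     0.65]
det(I−A) = (0.65)(0.65) − (-0.35)(-0.30) = 0.3175
adj(I−A) = [[0.65, 0.35], [0.30, 0.65]]
(I − A)⁻¹ = adj(I−A) / det(I−A) ≈
  [   2.0472     1.1024]
  [   0.9449     2.0472]
Δx = (I − A)⁻¹ Δd with Δd having -100 in the Printing component and 0 elsewhere.
So Δx_P = L_PP · (-100), where L_PP = adj(I−A)_PP / det(I−A) = 0.65 / 0.3175.
Δx_P = 0.65 × (-100) / 0.3175 = -65.00 / 0.3175 ≈ -204.7.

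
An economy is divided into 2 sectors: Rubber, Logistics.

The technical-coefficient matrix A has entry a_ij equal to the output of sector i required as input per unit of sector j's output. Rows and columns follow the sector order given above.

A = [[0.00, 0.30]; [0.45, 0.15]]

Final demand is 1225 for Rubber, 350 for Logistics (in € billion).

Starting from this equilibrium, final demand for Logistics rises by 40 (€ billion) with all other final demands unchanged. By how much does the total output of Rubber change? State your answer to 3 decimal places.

I − A =
  [   1.00    -0.30]
  [  -0.45     0.85]
det(I−A) = (1.00)(0.85) − (-0.30)(-0.45) = 0.7150
adj(I−A) = [[0.85, 0.30], [0.45, 1.00]]
(I − A)⁻¹ = adj(I−A) / det(I−A) ≈
  [   1.1888     0.4196]
  [   0.6294     1.3986]
Δx = (I − A)⁻¹ Δd with Δd having +40 in the Logistics component and 0 elsewhere.
So Δx_R = L_RL · (+40), where L_RL = adj(I−A)_RL / det(I−A) = 0.30 / 0.7150.
Δx_R = 0.30 × (+40) / 0.7150 = 12.00 / 0.7150 ≈ 16.783.

Δx_R = 16.783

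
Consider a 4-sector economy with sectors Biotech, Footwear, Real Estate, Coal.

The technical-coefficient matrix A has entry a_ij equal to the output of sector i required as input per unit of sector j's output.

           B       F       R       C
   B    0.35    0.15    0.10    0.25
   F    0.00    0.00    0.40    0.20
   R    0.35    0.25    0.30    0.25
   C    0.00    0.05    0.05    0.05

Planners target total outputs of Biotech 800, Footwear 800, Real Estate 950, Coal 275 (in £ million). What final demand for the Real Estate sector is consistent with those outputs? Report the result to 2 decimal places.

d_R = 116.25

I − A =
  [   0.65    -0.15    -0.10    -0.25]
  [   0.00     1.00    -0.40    -0.20]
  [  -0.35    -0.25     0.70    -0.25]
  [   0.00    -0.05    -0.05     0.95]
d = (I − A) x:
  d_B = (+0.65)·800 + (-0.15)·800 + (-0.10)·950 + (-0.25)·275 = 236.25
  d_F = (+0.00)·800 + (+1.00)·800 + (-0.40)·950 + (-0.20)·275 = 365.00
  d_R = (-0.35)·800 + (-0.25)·800 + (+0.70)·950 + (-0.25)·275 = 116.25
  d_C = (+0.00)·800 + (-0.05)·800 + (-0.05)·950 + (+0.95)·275 = 173.75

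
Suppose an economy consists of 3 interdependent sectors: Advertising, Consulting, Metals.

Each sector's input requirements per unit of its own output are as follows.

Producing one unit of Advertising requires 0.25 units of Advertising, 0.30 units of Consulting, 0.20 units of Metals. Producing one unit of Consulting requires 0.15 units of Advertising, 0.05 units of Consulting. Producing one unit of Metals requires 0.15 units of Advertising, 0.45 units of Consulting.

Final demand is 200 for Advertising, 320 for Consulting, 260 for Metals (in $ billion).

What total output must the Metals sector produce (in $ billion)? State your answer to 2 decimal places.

x_M = 353.56

I − A =
  [   0.75    -0.15    -0.15]
  [  -0.30     0.95    -0.45]
  [  -0.20     0.00     1.00]
Cofactors of I−A, C_ij = (−1)^(i+j)·(minor ij) (rows/columns in the sector order above):
  C_11 = (0.95)(1.00) − (-0.45)(0.00) = 0.9500
  C_12 = −[(-0.30)(1.00) − (-0.45)(-0.20)] = 0.3900
  C_13 = (-0.30)(0.00) − (0.95)(-0.20) = 0.1900
  C_21 = −[(-0.15)(1.00) − (-0.15)(0.00)] = 0.1500
  C_22 = (0.75)(1.00) − (-0.15)(-0.20) = 0.7200
  C_23 = −[(0.75)(0.00) − (-0.15)(-0.20)] = 0.0300
  C_31 = (-0.15)(-0.45) − (-0.15)(0.95) = 0.2100
  C_32 = −[(0.75)(-0.45) − (-0.15)(-0.30)] = 0.3825
  C_33 = (0.75)(0.95) − (-0.15)(-0.30) = 0.6675
det(I−A) = Σ_j (I−A)_1j·C_1j = (0.75)(0.9500) + (-0.15)(0.3900) + (-0.15)(0.1900) = 0.6255
adj(I−A) = Cᵀ =
  [ 0.9500   0.1500   0.2100]
  [ 0.3900   0.7200   0.3825]
  [ 0.1900   0.0300   0.6675]
(I − A)⁻¹ = adj(I−A) / det(I−A) ≈
  [   1.5188     0.2398     0.3357]
  [   0.6235     1.1511     0.6115]
  [   0.3038     0.0480     1.0671]
x = (I − A)⁻¹ d = adj(I−A)·d / det(I−A), with det(I−A) = 0.6255:
  x_A = (0.9500·200 + 0.1500·320 + 0.2100·260) / 0.6255 = 292.60 / 0.6255 ≈ 467.79
  x_C = (0.3900·200 + 0.7200·320 + 0.3825·260) / 0.6255 = 407.85 / 0.6255 ≈ 652.04
  x_M = (0.1900·200 + 0.0300·320 + 0.6675·260) / 0.6255 = 221.15 / 0.6255 ≈ 353.56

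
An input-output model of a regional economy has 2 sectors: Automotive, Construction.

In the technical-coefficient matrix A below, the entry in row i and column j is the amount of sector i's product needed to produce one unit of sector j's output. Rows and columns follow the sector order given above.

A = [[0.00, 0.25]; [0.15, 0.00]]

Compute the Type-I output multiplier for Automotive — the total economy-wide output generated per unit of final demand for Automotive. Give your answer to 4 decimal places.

I − A =
  [   1.00    -0.25]
  [  -0.15     1.00]
det(I−A) = (1.00)(1.00) − (-0.25)(-0.15) = 0.9625
adj(I−A) = [[1.00, 0.25], [0.15, 1.00]]
(I − A)⁻¹ = adj(I−A) / det(I−A) ≈
  [   1.03896     0.25974]
  [   0.15584     1.03896]
The output multiplier for sector j is the column-j sum of the Leontief inverse (I − A)⁻¹ = adj(I−A) / det(I−A).
Column 1 of adj(I−A): (1.00, 0.15); det(I−A) = 0.9625.
m_1 = (1.00 + 0.15) / 0.9625 = 1.15 / 0.9625 ≈ 1.1948.

m_1 = 1.1948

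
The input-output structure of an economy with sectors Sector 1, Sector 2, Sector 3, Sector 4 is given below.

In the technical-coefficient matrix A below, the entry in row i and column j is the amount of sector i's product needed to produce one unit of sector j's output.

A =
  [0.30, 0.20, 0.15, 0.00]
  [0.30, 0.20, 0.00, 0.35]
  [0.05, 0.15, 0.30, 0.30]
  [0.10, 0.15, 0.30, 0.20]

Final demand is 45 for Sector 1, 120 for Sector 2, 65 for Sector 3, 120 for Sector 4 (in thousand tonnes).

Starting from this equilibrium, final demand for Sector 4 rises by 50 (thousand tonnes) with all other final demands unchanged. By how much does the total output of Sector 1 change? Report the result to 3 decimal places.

I − A =
  [   0.70    -0.20    -0.15     0.00]
  [  -0.30     0.80     0.00    -0.35]
  [  -0.05    -0.15     0.70    -0.30]
  [  -0.10    -0.15    -0.30     0.80]
Compute the cofactors C_ij = (−1)^(i+j)·(3×3 minor ij) of I−A; the adjugate is their transpose:
adj(I−A) = Cᵀ =
  [ 0.323500   0.118750   0.109125   0.092875]
  [ 0.170750   0.318500   0.114750   0.182375]
  [ 0.108125   0.129500   0.356250   0.190250]
  [ 0.113000   0.123125   0.168750   0.337250]
det(I−A) = Σ_j (I−A)_1j·C_1j = (0.70)(0.323500) + (-0.20)(0.170750) + (-0.15)(0.108125) + (0.00)(0.113000) = 0.17608125
(I − A)⁻¹ = adj(I−A) / det(I−A) ≈
  [   1.8372     0.6744     0.6197     0.5275]
  [   0.9697     1.8088     0.6517     1.0357]
  [   0.6141     0.7355     2.0232     1.0805]
  [   0.6417     0.6993     0.9584     1.9153]
Δx = (I − A)⁻¹ Δd with Δd having +50 in the Sector 4 component and 0 elsewhere.
So Δx_1 = L_14 · (+50), where L_14 = adj(I−A)_14 / det(I−A) = 0.092875 / 0.17608125.
Δx_1 = 0.092875 × (+50) / 0.17608125 = 4.64375 / 0.17608125 ≈ 26.373.

Δx_1 = 26.373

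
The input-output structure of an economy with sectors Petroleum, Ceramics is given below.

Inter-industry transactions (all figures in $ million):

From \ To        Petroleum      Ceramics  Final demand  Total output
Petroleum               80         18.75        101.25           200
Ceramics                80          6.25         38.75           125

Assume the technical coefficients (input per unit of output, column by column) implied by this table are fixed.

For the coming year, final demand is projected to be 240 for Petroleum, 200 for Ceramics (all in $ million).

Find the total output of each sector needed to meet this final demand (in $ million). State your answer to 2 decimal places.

Technical coefficients a_ij = z_ij / X_j:
  a_PP = 80/200 = 0.40, a_CP = 80/200 = 0.40
  a_PC = 18.75/125 = 0.15, a_CC = 6.25/125 = 0.05
I − A =
  [   0.60    -0.15]
  [  -0.40     0.95]
det(I−A) = (0.60)(0.95) − (-0.15)(-0.40) = 0.5100
adj(I−A) = [[0.95, 0.15], [0.40, 0.60]]
(I − A)⁻¹ = adj(I−A) / det(I−A) ≈
  [   1.8627     0.2941]
  [   0.7843     1.1765]
x = (I − A)⁻¹ d = adj(I−A)·d / det(I−A), with det(I−A) = 0.5100:
  x_P = (0.95·240 + 0.15·200) / 0.5100 = 258.00 / 0.5100 ≈ 505.88
  x_C = (0.40·240 + 0.60·200) / 0.5100 = 216.00 / 0.5100 ≈ 423.53

x_P = 505.88, x_C = 423.53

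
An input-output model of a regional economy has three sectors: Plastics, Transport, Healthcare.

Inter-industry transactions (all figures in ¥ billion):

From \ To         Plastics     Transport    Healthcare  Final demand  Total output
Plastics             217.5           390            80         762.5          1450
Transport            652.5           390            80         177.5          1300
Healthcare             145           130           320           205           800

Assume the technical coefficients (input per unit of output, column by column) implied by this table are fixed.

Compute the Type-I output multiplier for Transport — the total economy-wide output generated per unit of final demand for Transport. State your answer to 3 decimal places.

Technical coefficients a_ij = z_ij / X_j:
  a_11 = 217.5/1450 = 0.15, a_21 = 652.5/1450 = 0.45, a_31 = 145/1450 = 0.10
  a_12 = 390/1300 = 0.30, a_22 = 390/1300 = 0.30, a_32 = 130/1300 = 0.10
  a_13 = 80/800 = 0.10, a_23 = 80/800 = 0.10, a_33 = 320/800 = 0.40
I − A =
  [   0.85    -0.30    -0.10]
  [  -0.45     0.70    -0.10]
  [  -0.10    -0.10     0.60]
Cofactors of I−A, C_ij = (−1)^(i+j)·(minor ij) (rows/columns in the sector order above):
  C_11 = (0.70)(0.60) − (-0.10)(-0.10) = 0.4100
  C_12 = −[(-0.45)(0.60) − (-0.10)(-0.10)] = 0.2800
  C_13 = (-0.45)(-0.10) − (0.70)(-0.10) = 0.1150
  C_21 = −[(-0.30)(0.60) − (-0.10)(-0.10)] = 0.1900
  C_22 = (0.85)(0.60) − (-0.10)(-0.10) = 0.5000
  C_23 = −[(0.85)(-0.10) − (-0.30)(-0.10)] = 0.1150
  C_31 = (-0.30)(-0.10) − (-0.10)(0.70) = 0.1000
  C_32 = −[(0.85)(-0.10) − (-0.10)(-0.45)] = 0.1300
  C_33 = (0.85)(0.70) − (-0.30)(-0.45) = 0.4600
det(I−A) = Σ_j (I−A)_1j·C_1j = (0.85)(0.4100) + (-0.30)(0.2800) + (-0.10)(0.1150) = 0.2530
adj(I−A) = Cᵀ =
  [ 0.4100   0.1900   0.1000]
  [ 0.2800   0.5000   0.1300]
  [ 0.1150   0.1150   0.4600]
(I − A)⁻¹ = adj(I−A) / det(I−A) ≈
  [   1.6206     0.7510     0.3953]
  [   1.1067     1.9763     0.5138]
  [   0.4545     0.4545     1.8182]
The output multiplier for sector j is the column-j sum of the Leontief inverse (I − A)⁻¹ = adj(I−A) / det(I−A).
Column 2 of adj(I−A): (0.1900, 0.5000, 0.1150); det(I−A) = 0.2530.
m_2 = (0.1900 + 0.5000 + 0.1150) / 0.2530 = 0.805 / 0.2530 ≈ 3.182.

m_2 = 3.182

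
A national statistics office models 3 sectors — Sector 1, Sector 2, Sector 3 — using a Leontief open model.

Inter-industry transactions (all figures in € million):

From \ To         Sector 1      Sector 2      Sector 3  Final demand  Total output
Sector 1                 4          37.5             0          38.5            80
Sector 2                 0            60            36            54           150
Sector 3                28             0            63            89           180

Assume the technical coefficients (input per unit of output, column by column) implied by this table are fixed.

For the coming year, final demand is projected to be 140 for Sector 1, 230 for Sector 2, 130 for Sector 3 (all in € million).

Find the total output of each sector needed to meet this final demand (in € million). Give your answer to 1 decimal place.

x_1 = 279.0, x_2 = 500.1, x_3 = 350.2

Technical coefficients a_ij = z_ij / X_j:
  a_11 = 4/80 = 0.05, a_21 = 0/80 = 0.00, a_31 = 28/80 = 0.35
  a_12 = 37.5/150 = 0.25, a_22 = 60/150 = 0.40, a_32 = 0/150 = 0.00
  a_13 = 0/180 = 0.00, a_23 = 36/180 = 0.20, a_33 = 63/180 = 0.35
I − A =
  [   0.95    -0.25     0.00]
  [   0.00     0.60    -0.20]
  [  -0.35     0.00     0.65]
Cofactors of I−A, C_ij = (−1)^(i+j)·(minor ij) (rows/columns in the sector order above):
  C_11 = (0.60)(0.65) − (-0.20)(0.00) = 0.3900
  C_12 = −[(0.00)(0.65) − (-0.20)(-0.35)] = 0.0700
  C_13 = (0.00)(0.00) − (0.60)(-0.35) = 0.2100
  C_21 = −[(-0.25)(0.65) − (0.00)(0.00)] = 0.1625
  C_22 = (0.95)(0.65) − (0.00)(-0.35) = 0.6175
  C_23 = −[(0.95)(0.00) − (-0.25)(-0.35)] = 0.0875
  C_31 = (-0.25)(-0.20) − (0.00)(0.60) = 0.0500
  C_32 = −[(0.95)(-0.20) − (0.00)(0.00)] = 0.1900
  C_33 = (0.95)(0.60) − (-0.25)(0.00) = 0.5700
det(I−A) = Σ_j (I−A)_1j·C_1j = (0.95)(0.3900) + (-0.25)(0.0700) + (0.00)(0.2100) = 0.3530
adj(I−A) = Cᵀ =
  [ 0.3900   0.1625   0.0500]
  [ 0.0700   0.6175   0.1900]
  [ 0.2100   0.0875   0.5700]
(I − A)⁻¹ = adj(I−A) / det(I−A) ≈
  [   1.1048     0.4603     0.1416]
  [   0.1983     1.7493     0.5382]
  [   0.5949     0.2479     1.6147]
x = (I − A)⁻¹ d = adj(I−A)·d / det(I−A), with det(I−A) = 0.3530:
  x_1 = (0.3900·140 + 0.1625·230 + 0.0500·130) / 0.3530 = 98.475 / 0.3530 ≈ 279.0
  x_2 = (0.0700·140 + 0.6175·230 + 0.1900·130) / 0.3530 = 176.525 / 0.3530 ≈ 500.1
  x_3 = (0.2100·140 + 0.0875·230 + 0.5700·130) / 0.3530 = 123.625 / 0.3530 ≈ 350.2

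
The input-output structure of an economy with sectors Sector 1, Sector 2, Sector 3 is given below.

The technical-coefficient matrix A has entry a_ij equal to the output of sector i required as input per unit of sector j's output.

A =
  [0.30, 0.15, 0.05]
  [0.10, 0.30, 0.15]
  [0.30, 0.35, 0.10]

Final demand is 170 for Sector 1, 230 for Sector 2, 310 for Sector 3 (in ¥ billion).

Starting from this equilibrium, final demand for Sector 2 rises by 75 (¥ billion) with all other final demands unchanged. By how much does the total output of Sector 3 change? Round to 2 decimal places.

I − A =
  [   0.70    -0.15    -0.05]
  [  -0.10     0.70    -0.15]
  [  -0.30    -0.35     0.90]
Cofactors of I−A, C_ij = (−1)^(i+j)·(minor ij) (rows/columns in the sector order above):
  C_11 = (0.70)(0.90) − (-0.15)(-0.35) = 0.5775
  C_12 = −[(-0.10)(0.90) − (-0.15)(-0.30)] = 0.1350
  C_13 = (-0.10)(-0.35) − (0.70)(-0.30) = 0.2450
  C_21 = −[(-0.15)(0.90) − (-0.05)(-0.35)] = 0.1525
  C_22 = (0.70)(0.90) − (-0.05)(-0.30) = 0.6150
  C_23 = −[(0.70)(-0.35) − (-0.15)(-0.30)] = 0.2900
  C_31 = (-0.15)(-0.15) − (-0.05)(0.70) = 0.0575
  C_32 = −[(0.70)(-0.15) − (-0.05)(-0.10)] = 0.1100
  C_33 = (0.70)(0.70) − (-0.15)(-0.10) = 0.4750
det(I−A) = Σ_j (I−A)_1j·C_1j = (0.70)(0.5775) + (-0.15)(0.1350) + (-0.05)(0.2450) = 0.37175
adj(I−A) = Cᵀ =
  [ 0.5775   0.1525   0.0575]
  [ 0.1350   0.6150   0.1100]
  [ 0.2450   0.2900   0.4750]
(I − A)⁻¹ = adj(I−A) / det(I−A) ≈
  [   1.5535     0.4102     0.1547]
  [   0.3631     1.6543     0.2959]
  [   0.6590     0.7801     1.2777]
Δx = (I − A)⁻¹ Δd with Δd having +75 in the Sector 2 component and 0 elsewhere.
So Δx_3 = L_32 · (+75), where L_32 = adj(I−A)_32 / det(I−A) = 0.2900 / 0.37175.
Δx_3 = 0.2900 × (+75) / 0.37175 = 21.75 / 0.37175 ≈ 58.51.

Δx_3 = 58.51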